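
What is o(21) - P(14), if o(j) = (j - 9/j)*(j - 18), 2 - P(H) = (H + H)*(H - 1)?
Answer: 2966/7 ≈ 423.71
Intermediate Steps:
P(H) = 2 - 2*H*(-1 + H) (P(H) = 2 - (H + H)*(H - 1) = 2 - 2*H*(-1 + H))
o(j) = (-18 + j)*(j - 9/j) (o(j) = (j - 9/j)*(-18 + j) = (-18 + j)*(j - 9/j))
o(21) - P(14) = (-9 + 21² - 18*21 + 162/21) - (2 - 2*14² + 2*14) = (-9 + 441 - 378 + 162*(1/21)) - (2 - 2*196 + 28) = (-9 + 441 - 378 + 54/7) - (2 - 392 + 28) = 432/7 - 1*(-362) = 432/7 + 362 = 2966/7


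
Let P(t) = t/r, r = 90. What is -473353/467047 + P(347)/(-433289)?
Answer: -18459040386839/18212969482470 ≈ -1.0135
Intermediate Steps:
P(t) = t/90
-473353/467047 + P(347)/(-433289) = -473353/467047 + ((1/90)*347)/(-433289) = -473353*1/467047 + (347/90)*(-1/433289) = -473353/467047 - 347/38996010 = -18459040386839/18212969482470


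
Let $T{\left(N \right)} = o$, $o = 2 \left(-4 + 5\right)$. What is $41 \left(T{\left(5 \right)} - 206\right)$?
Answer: $-8364$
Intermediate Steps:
$o = 2$ ($o = 2 \cdot 1 = 2$)
$T{\left(N \right)} = 2$
$41 \left(T{\left(5 \right)} - 206\right) = 41 \left(2 - 206\right) = 41 \left(-204\right) = -8364$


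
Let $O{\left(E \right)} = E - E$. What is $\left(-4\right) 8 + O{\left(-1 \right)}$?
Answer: $-32$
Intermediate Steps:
$O{\left(E \right)} = 0$
$\left(-4\right) 8 + O{\left(-1 \right)} = \left(-4\right) 8 + 0 = -32 + 0 = -32$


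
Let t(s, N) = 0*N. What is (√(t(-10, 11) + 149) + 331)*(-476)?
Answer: -157556 - 476*√149 ≈ -1.6337e+5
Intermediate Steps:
t(s, N) = 0
(√(t(-10, 11) + 149) + 331)*(-476) = (√(0 + 149) + 331)*(-476) = (√149 + 331)*(-476) = (331 + √149)*(-476) = -157556 - 476*√149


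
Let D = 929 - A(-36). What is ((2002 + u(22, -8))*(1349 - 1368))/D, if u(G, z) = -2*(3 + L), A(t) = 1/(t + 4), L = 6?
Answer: -38912/959 ≈ -40.576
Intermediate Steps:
A(t) = 1/(4 + t)
u(G, z) = -18 (u(G, z) = -2*(3 + 6) = -2*9 = -18)
D = 29729/32 (D = 929 - 1/(4 - 36) = 929 - 1/(-32) = 929 - 1*(-1/32) = 929 + 1/32 = 29729/32 ≈ 929.03)
((2002 + u(22, -8))*(1349 - 1368))/D = ((2002 - 18)*(1349 - 1368))/(29729/32) = (1984*(-19))*(32/29729) = -37696*32/29729 = -38912/959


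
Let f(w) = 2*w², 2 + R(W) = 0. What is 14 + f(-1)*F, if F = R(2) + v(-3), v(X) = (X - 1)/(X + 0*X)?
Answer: 38/3 ≈ 12.667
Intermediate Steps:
R(W) = -2 (R(W) = -2 + 0 = -2)
v(X) = (-1 + X)/X (v(X) = (-1 + X)/(X + 0) = (-1 + X)/X)
F = -⅔ (F = -2 + (-1 - 3)/(-3) = -2 - ⅓*(-4) = -2 + 4/3 = -⅔ ≈ -0.66667)
14 + f(-1)*F = 14 + (2*(-1)²)*(-⅔) = 14 + (2*1)*(-⅔) = 14 + 2*(-⅔) = 14 - 4/3 = 38/3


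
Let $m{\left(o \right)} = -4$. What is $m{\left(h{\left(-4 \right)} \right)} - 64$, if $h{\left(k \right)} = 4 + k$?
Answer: $-68$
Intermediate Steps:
$m{\left(h{\left(-4 \right)} \right)} - 64 = -4 - 64 = -68$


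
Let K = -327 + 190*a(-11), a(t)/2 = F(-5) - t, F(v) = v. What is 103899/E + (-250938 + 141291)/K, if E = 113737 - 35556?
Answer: -29997840/547267 ≈ -54.814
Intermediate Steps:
a(t) = -10 - 2*t (a(t) = 2*(-5 - t) = -10 - 2*t)
E = 78181
K = 1953 (K = -327 + 190*(-10 - 2*(-11)) = -327 + 190*(-10 + 22) = -327 + 190*12 = -327 + 2280 = 1953)
103899/E + (-250938 + 141291)/K = 103899/78181 + (-250938 + 141291)/1953 = 103899*(1/78181) - 109647*1/1953 = 103899/78181 - 393/7 = -29997840/547267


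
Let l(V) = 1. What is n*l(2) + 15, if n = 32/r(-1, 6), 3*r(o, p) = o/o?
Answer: 111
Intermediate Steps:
r(o, p) = ⅓ (r(o, p) = (o/o)/3 = (⅓)*1 = ⅓)
n = 96 (n = 32/(⅓) = 32*3 = 96)
n*l(2) + 15 = 96*1 + 15 = 96 + 15 = 111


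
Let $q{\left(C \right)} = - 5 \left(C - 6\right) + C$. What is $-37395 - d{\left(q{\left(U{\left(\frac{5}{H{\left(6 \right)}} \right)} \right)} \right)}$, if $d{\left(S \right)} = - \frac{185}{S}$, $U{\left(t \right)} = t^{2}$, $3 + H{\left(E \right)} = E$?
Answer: $- \frac{1271097}{34} \approx -37385.0$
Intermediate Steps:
$H{\left(E \right)} = -3 + E$
$q{\left(C \right)} = 30 - 4 C$ ($q{\left(C \right)} = - 5 \left(C - 6\right) + C = - 5 \left(-6 + C\right) + C = \left(30 - 5 C\right) + C = 30 - 4 C$)
$-37395 - d{\left(q{\left(U{\left(\frac{5}{H{\left(6 \right)}} \right)} \right)} \right)} = -37395 - - \frac{185}{30 - 4 \left(\frac{5}{-3 + 6}\right)^{2}} = -37395 - - \frac{185}{30 - 4 \left(\frac{5}{3}\right)^{2}} = -37395 - - \frac{185}{30 - \frac{100}{9}} = -37395 - - \frac{185}{\frac{170}{9}} = -37395 - \left(-185\right) \frac{9}{170} = -37395 - - \frac{333}{34} = -37395 + \frac{333}{34} = - \frac{1271097}{34}$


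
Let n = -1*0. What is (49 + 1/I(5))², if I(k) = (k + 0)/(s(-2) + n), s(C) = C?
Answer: 59049/25 ≈ 2362.0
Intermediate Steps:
n = 0
I(k) = -k/2 (I(k) = (k + 0)/(-2 + 0) = k/(-2) = k*(-½) = -k/2)
(49 + 1/I(5))² = (49 + 1/(-½*5))² = (49 + 1/(-5/2))² = (49 - ⅖)² = (243/5)² = 59049/25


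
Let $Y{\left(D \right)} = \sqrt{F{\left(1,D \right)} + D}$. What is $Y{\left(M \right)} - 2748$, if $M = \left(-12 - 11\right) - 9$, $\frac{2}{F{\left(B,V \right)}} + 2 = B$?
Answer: $-2748 + i \sqrt{34} \approx -2748.0 + 5.831 i$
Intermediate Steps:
$F{\left(B,V \right)} = \frac{2}{-2 + B}$
$M = -32$ ($M = -23 - 9 = -32$)
$Y{\left(D \right)} = \sqrt{-2 + D}$ ($Y{\left(D \right)} = \sqrt{\frac{2}{-2 + 1} + D} = \sqrt{\frac{2}{-1} + D} = \sqrt{2 \left(-1\right) + D} = \sqrt{-2 + D}$)
$Y{\left(M \right)} - 2748 = \sqrt{-2 - 32} - 2748 = \sqrt{-34} - 2748 = i \sqrt{34} - 2748 = -2748 + i \sqrt{34}$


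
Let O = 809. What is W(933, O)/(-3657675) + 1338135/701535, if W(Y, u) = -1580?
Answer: 65274284819/34213160415 ≈ 1.9079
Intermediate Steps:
W(933, O)/(-3657675) + 1338135/701535 = -1580/(-3657675) + 1338135/701535 = -1580*(-1/3657675) + 1338135*(1/701535) = 316/731535 + 89209/46769 = 65274284819/34213160415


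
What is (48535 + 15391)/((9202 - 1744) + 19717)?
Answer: 63926/27175 ≈ 2.3524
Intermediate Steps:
(48535 + 15391)/((9202 - 1744) + 19717) = 63926/(7458 + 19717) = 63926/27175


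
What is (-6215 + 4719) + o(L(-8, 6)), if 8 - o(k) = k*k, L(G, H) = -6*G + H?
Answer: -4404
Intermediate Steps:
L(G, H) = H - 6*G
o(k) = 8 - k² (o(k) = 8 - k*k = 8 - k²)
(-6215 + 4719) + o(L(-8, 6)) = (-6215 + 4719) + (8 - (6 - 6*(-8))²) = -1496 + (8 - (6 + 48)²) = -1496 + (8 - 1*54²) = -1496 + (8 - 1*2916) = -1496 + (8 - 2916) = -1496 - 2908 = -4404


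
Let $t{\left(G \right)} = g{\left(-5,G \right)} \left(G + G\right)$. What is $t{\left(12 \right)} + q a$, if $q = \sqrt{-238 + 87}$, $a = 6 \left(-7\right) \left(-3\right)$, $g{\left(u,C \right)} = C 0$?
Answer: $126 i \sqrt{151} \approx 1548.3 i$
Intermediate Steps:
$g{\left(u,C \right)} = 0$
$a = 126$ ($a = \left(-42\right) \left(-3\right) = 126$)
$q = i \sqrt{151}$ ($q = \sqrt{-151} = i \sqrt{151} \approx 12.288 i$)
$t{\left(G \right)} = 0$ ($t{\left(G \right)} = 0 \left(G + G\right) = 0 \cdot 2 G = 0$)
$t{\left(12 \right)} + q a = 0 + i \sqrt{151} \cdot 126 = 0 + 126 i \sqrt{151} = 126 i \sqrt{151}$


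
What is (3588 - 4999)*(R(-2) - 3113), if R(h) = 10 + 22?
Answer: 4347291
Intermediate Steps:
R(h) = 32
(3588 - 4999)*(R(-2) - 3113) = (3588 - 4999)*(32 - 3113) = -1411*(-3081) = 4347291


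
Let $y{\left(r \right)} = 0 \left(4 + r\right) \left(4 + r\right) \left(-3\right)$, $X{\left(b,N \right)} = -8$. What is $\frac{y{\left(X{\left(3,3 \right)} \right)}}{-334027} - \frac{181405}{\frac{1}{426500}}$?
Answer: $-77369232500$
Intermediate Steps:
$y{\left(r \right)} = 0$ ($y{\left(r \right)} = 0 \left(-12 - 3 r\right) = 0$)
$\frac{y{\left(X{\left(3,3 \right)} \right)}}{-334027} - \frac{181405}{\frac{1}{426500}} = \frac{0}{-334027} - \frac{181405}{\frac{1}{426500}} = 0 \left(- \frac{1}{334027}\right) - 181405 \frac{1}{\frac{1}{426500}} = 0 - 77369232500 = -77369232500$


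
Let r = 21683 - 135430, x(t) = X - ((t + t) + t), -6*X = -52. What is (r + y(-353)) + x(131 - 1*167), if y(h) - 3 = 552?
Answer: -339226/3 ≈ -1.1308e+5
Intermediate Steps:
y(h) = 555 (y(h) = 3 + 552 = 555)
X = 26/3 (X = -⅙*(-52) = 26/3 ≈ 8.6667)
x(t) = 26/3 - 3*t (x(t) = 26/3 - ((t + t) + t) = 26/3 - (2*t + t) = 26/3 - 3*t)
r = -113747
(r + y(-353)) + x(131 - 1*167) = (-113747 + 555) + (26/3 - 3*(131 - 1*167)) = -113192 + (26/3 - 3*(131 - 167)) = -113192 + (26/3 - 3*(-36)) = -113192 + (26/3 + 108) = -113192 + 350/3 = -339226/3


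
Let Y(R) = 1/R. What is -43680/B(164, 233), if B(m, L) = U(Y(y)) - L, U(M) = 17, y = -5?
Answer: 1820/9 ≈ 202.22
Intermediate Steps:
Y(R) = 1/R
B(m, L) = 17 - L
-43680/B(164, 233) = -43680/(17 - 1*233) = -43680/(17 - 233) = -43680/(-216) = -43680*(-1/216) = 1820/9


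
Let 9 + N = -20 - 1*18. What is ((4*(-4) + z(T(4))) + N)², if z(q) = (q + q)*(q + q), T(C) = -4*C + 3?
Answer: 375769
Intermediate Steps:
T(C) = 3 - 4*C
z(q) = 4*q² (z(q) = (2*q)*(2*q) = 4*q²)
N = -47 (N = -9 + (-20 - 1*18) = -9 + (-20 - 18) = -9 - 38 = -47)
((4*(-4) + z(T(4))) + N)² = ((4*(-4) + 4*(3 - 4*4)²) - 47)² = ((-16 + 4*(3 - 16)²) - 47)² = ((-16 + 4*(-13)²) - 47)² = ((-16 + 4*169) - 47)² = ((-16 + 676) - 47)² = (660 - 47)² = 613² = 375769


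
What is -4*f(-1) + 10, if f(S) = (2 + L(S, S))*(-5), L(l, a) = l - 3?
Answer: -30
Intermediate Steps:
L(l, a) = -3 + l
f(S) = 5 - 5*S (f(S) = (2 + (-3 + S))*(-5) = (-1 + S)*(-5) = 5 - 5*S)
-4*f(-1) + 10 = -4*(5 - 5*(-1)) + 10 = -4*(5 + 5) + 10 = -4*10 + 10 = -40 + 10 = -30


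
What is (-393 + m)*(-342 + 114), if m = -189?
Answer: 132696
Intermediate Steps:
(-393 + m)*(-342 + 114) = (-393 - 189)*(-342 + 114) = -582*(-228) = 132696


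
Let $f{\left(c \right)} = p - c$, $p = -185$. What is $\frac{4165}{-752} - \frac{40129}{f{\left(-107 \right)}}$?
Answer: $\frac{14926069}{29328} \approx 508.94$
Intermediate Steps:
$f{\left(c \right)} = -185 - c$
$\frac{4165}{-752} - \frac{40129}{f{\left(-107 \right)}} = \frac{4165}{-752} - \frac{40129}{-185 - -107} = 4165 \left(- \frac{1}{752}\right) - \frac{40129}{-185 + 107} = - \frac{4165}{752} - \frac{40129}{-78} = - \frac{4165}{752} - - \frac{40129}{78} = - \frac{4165}{752} + \frac{40129}{78} = \frac{14926069}{29328}$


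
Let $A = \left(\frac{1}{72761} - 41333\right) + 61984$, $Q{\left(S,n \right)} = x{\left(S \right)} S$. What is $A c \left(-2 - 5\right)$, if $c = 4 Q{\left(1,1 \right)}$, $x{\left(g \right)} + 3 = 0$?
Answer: $\frac{126217342608}{72761} \approx 1.7347 \cdot 10^{6}$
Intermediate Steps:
$x{\left(g \right)} = -3$ ($x{\left(g \right)} = -3 + 0 = -3$)
$Q{\left(S,n \right)} = - 3 S$
$c = -12$ ($c = 4 \left(\left(-3\right) 1\right) = 4 \left(-3\right) = -12$)
$A = \frac{1502587412}{72761}$ ($A = \left(\frac{1}{72761} - 41333\right) + 61984 = - \frac{3007430412}{72761} + 61984 = \frac{1502587412}{72761} \approx 20651.0$)
$A c \left(-2 - 5\right) = \frac{1502587412 \left(- 12 \left(-2 - 5\right)\right)}{72761} = \frac{1502587412 \left(\left(-12\right) \left(-7\right)\right)}{72761} = \frac{1502587412}{72761} \cdot 84 = \frac{126217342608}{72761}$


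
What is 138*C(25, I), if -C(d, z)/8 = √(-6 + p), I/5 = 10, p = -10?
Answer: -4416*I ≈ -4416.0*I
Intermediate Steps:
I = 50 (I = 5*10 = 50)
C(d, z) = -32*I (C(d, z) = -8*√(-6 - 10) = -32*I)
138*C(25, I) = 138*(-32*I) = -4416*I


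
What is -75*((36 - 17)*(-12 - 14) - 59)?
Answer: 41475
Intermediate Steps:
-75*((36 - 17)*(-12 - 14) - 59) = -75*(19*(-26) - 59) = -75*(-494 - 59) = -75*(-553) = 41475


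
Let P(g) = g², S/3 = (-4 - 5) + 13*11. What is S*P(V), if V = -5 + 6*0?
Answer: 10050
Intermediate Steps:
V = -5 (V = -5 + 0 = -5)
S = 402 (S = 3*((-4 - 5) + 13*11) = 3*(-9 + 143) = 3*134 = 402)
S*P(V) = 402*(-5)² = 402*25 = 10050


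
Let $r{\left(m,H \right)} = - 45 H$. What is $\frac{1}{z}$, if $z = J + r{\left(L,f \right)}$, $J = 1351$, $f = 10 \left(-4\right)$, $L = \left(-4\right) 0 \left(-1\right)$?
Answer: $\frac{1}{3151} \approx 0.00031736$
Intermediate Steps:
$L = 0$ ($L = 0 \left(-1\right) = 0$)
$f = -40$
$z = 3151$ ($z = 1351 - -1800 = 1351 + 1800 = 3151$)
$\frac{1}{z} = \frac{1}{3151}$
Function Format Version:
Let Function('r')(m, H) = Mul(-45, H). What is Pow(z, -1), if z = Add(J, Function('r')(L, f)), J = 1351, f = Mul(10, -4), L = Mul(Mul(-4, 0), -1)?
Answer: Rational(1, 3151) ≈ 0.00031736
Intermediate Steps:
L = 0 (L = Mul(0, -1) = 0)
f = -40
z = 3151 (z = Add(1351, Mul(-45, -40)) = Add(1351, 1800) = 3151)
Pow(z, -1) = Pow(3151, -1) = Rational(1, 3151)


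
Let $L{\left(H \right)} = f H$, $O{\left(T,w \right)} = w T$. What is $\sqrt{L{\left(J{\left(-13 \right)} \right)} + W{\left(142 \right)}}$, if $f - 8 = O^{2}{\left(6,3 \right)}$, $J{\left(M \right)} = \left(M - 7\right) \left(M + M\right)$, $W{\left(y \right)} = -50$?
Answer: $\sqrt{172590} \approx 415.44$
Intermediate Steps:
$O{\left(T,w \right)} = T w$
$J{\left(M \right)} = 2 M \left(-7 + M\right)$ ($J{\left(M \right)} = \left(-7 + M\right) 2 M = 2 M \left(-7 + M\right)$)
$f = 332$ ($f = 8 + \left(6 \cdot 3\right)^{2} = 8 + 18^{2} = 8 + 324 = 332$)
$L{\left(H \right)} = 332 H$
$\sqrt{L{\left(J{\left(-13 \right)} \right)} + W{\left(142 \right)}} = \sqrt{332 \cdot 2 \left(-13\right) \left(-7 - 13\right) - 50} = \sqrt{332 \cdot 2 \left(-13\right) \left(-20\right) - 50} = \sqrt{332 \cdot 520 - 50} = \sqrt{172640 - 50} = \sqrt{172590}$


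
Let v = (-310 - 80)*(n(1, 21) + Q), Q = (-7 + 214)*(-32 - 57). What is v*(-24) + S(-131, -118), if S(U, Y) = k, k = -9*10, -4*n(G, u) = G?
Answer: -172441710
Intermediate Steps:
Q = -18423 (Q = 207*(-89) = -18423)
n(G, u) = -G/4
v = 14370135/2 (v = (-310 - 80)*(-¼*1 - 18423) = -390*(-¼ - 18423) = -390*(-73693/4) = 14370135/2 ≈ 7.1851e+6)
k = -90
S(U, Y) = -90
v*(-24) + S(-131, -118) = (14370135/2)*(-24) - 90 = -172441620 - 90 = -172441710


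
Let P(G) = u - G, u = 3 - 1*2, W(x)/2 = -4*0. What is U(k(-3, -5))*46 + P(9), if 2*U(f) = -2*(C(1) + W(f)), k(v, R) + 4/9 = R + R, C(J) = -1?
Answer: 38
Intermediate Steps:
k(v, R) = -4/9 + 2*R (k(v, R) = -4/9 + (R + R) = -4/9 + 2*R)
W(x) = 0 (W(x) = 2*(-4*0) = 2*0 = 0)
U(f) = 1 (U(f) = (-2*(-1 + 0))/2 = (-2*(-1))/2 = (1/2)*2 = 1)
u = 1 (u = 3 - 2 = 1)
P(G) = 1 - G
U(k(-3, -5))*46 + P(9) = 1*46 + (1 - 1*9) = 46 + (1 - 9) = 46 - 8 = 38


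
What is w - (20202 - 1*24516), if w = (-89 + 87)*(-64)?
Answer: 4442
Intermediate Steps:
w = 128 (w = -2*(-64) = 128)
w - (20202 - 1*24516) = 128 - (20202 - 1*24516) = 128 - (20202 - 24516) = 128 - 1*(-4314) = 128 + 4314 = 4442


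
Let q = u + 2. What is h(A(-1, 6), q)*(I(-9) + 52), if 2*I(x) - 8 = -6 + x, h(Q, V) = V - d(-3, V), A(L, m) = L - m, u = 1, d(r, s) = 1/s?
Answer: 388/3 ≈ 129.33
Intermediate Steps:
q = 3 (q = 1 + 2 = 3)
h(Q, V) = V - 1/V
I(x) = 1 + x/2 (I(x) = 4 + (-6 + x)/2 = 4 + (-3 + x/2) = 1 + x/2)
h(A(-1, 6), q)*(I(-9) + 52) = (3 - 1/3)*((1 + (1/2)*(-9)) + 52) = (3 - 1*1/3)*((1 - 9/2) + 52) = (3 - 1/3)*(-7/2 + 52) = (8/3)*(97/2) = 388/3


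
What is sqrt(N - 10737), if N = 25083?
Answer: 3*sqrt(1594) ≈ 119.77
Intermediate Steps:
sqrt(N - 10737) = sqrt(25083 - 10737) = sqrt(14346) = 3*sqrt(1594)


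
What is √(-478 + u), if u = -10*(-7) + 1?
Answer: I*√407 ≈ 20.174*I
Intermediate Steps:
u = 71 (u = 70 + 1 = 71)
√(-478 + u) = √(-478 + 71) = √(-407) = I*√407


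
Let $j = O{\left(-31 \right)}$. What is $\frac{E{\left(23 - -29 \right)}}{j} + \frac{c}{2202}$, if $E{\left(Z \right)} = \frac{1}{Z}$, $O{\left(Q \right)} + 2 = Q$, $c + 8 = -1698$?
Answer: $- \frac{162761}{209924} \approx -0.77533$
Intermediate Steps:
$c = -1706$ ($c = -8 - 1698 = -1706$)
$O{\left(Q \right)} = -2 + Q$
$j = -33$ ($j = -2 - 31 = -33$)
$\frac{E{\left(23 - -29 \right)}}{j} + \frac{c}{2202} = \frac{1}{\left(23 - -29\right) \left(-33\right)} - \frac{1706}{2202} = \frac{1}{23 + 29} \left(- \frac{1}{33}\right) - \frac{853}{1101} = \frac{1}{52} \left(- \frac{1}{33}\right) - \frac{853}{1101} = - \frac{1}{1716} - \frac{853}{1101} = - \frac{162761}{209924}$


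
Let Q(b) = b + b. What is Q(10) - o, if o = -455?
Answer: 475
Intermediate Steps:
Q(b) = 2*b
Q(10) - o = 2*10 - 1*(-455) = 20 + 455 = 475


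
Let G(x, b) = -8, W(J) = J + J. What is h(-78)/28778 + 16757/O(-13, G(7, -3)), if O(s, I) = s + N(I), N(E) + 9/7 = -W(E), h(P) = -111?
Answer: 1687814645/172668 ≈ 9774.9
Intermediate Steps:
W(J) = 2*J
N(E) = -9/7 - 2*E
O(s, I) = -9/7 + s - 2*I (O(s, I) = s + (-9/7 - 2*I) = -9/7 + s - 2*I)
h(-78)/28778 + 16757/O(-13, G(7, -3)) = -111/28778 + 16757/(-9/7 - 13 - 2*(-8)) = -111*1/28778 + 16757/(-9/7 - 13 + 16) = -111/28778 + 16757/(12/7) = -111/28778 + 16757*(7/12) = -111/28778 + 117299/12 = 1687814645/172668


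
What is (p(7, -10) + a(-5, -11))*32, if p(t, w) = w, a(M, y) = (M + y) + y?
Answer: -1184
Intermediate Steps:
a(M, y) = M + 2*y
(p(7, -10) + a(-5, -11))*32 = (-10 + (-5 + 2*(-11)))*32 = (-10 + (-5 - 22))*32 = (-10 - 27)*32 = -37*32 = -1184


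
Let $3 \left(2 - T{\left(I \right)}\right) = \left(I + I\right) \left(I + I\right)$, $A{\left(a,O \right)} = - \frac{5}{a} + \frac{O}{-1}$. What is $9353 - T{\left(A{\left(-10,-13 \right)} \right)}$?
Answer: $9594$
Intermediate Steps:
$A{\left(a,O \right)} = - O - \frac{5}{a}$ ($A{\left(a,O \right)} = - \frac{5}{a} + O \left(-1\right) = - \frac{5}{a} - O = - O - \frac{5}{a}$)
$T{\left(I \right)} = 2 - \frac{4 I^{2}}{3}$ ($T{\left(I \right)} = 2 - \frac{\left(I + I\right) \left(I + I\right)}{3} = 2 - \frac{2 I 2 I}{3} = 2 - \frac{4 I^{2}}{3}$)
$9353 - T{\left(A{\left(-10,-13 \right)} \right)} = 9353 - \left(2 - \frac{4 \left(\left(-1\right) \left(-13\right) - \frac{5}{-10}\right)^{2}}{3}\right) = 9353 - \left(2 - \frac{4 \left(13 - - \frac{1}{2}\right)^{2}}{3}\right) = 9353 - \left(2 - \frac{4 \left(13 + \frac{1}{2}\right)^{2}}{3}\right) = 9353 - \left(2 - \frac{4 \left(\frac{27}{2}\right)^{2}}{3}\right) = 9353 - \left(2 - 243\right) = 9353 - -241 = 9353 + 241 = 9594$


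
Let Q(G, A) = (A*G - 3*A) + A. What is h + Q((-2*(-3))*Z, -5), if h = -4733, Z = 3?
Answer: -4813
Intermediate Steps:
Q(G, A) = -2*A + A*G (Q(G, A) = (-3*A + A*G) + A = -2*A + A*G)
h + Q((-2*(-3))*Z, -5) = -4733 - 5*(-2 - 2*(-3)*3) = -4733 - 5*(-2 + 6*3) = -4733 - 5*(-2 + 18) = -4733 - 5*16 = -4733 - 80 = -4813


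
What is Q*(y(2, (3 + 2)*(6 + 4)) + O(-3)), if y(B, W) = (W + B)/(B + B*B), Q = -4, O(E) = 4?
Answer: -152/3 ≈ -50.667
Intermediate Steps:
y(B, W) = (B + W)/(B + B²)
Q*(y(2, (3 + 2)*(6 + 4)) + O(-3)) = -4*((2 + (3 + 2)*(6 + 4))/(2*(1 + 2)) + 4) = -4*((½)*(2 + 5*10)/3 + 4) = -4*((½)*(⅓)*(2 + 50) + 4) = -4*((½)*(⅓)*52 + 4) = -4*(26/3 + 4) = -4*38/3 = -152/3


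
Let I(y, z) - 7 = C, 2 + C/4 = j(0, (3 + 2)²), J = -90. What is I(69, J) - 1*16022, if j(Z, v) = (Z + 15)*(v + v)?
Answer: -13023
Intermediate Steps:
j(Z, v) = 2*v*(15 + Z) (j(Z, v) = (15 + Z)*(2*v) = 2*v*(15 + Z))
C = 2992 (C = -8 + 4*(2*(3 + 2)²*(15 + 0)) = -8 + 4*(2*5²*15) = -8 + 4*(2*25*15) = -8 + 4*750 = -8 + 3000 = 2992)
I(y, z) = 2999 (I(y, z) = 7 + 2992 = 2999)
I(69, J) - 1*16022 = 2999 - 1*16022 = 2999 - 16022 = -13023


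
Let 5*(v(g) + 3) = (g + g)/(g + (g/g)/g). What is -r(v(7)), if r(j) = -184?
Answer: 184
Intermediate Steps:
v(g) = -3 + 2*g/(5*(g + 1/g)) (v(g) = -3 + ((g + g)/(g + (g/g)/g))/5 = -3 + ((2*g)/(g + 1/g))/5 = -3 + (2*g/(g + 1/g))/5 = -3 + 2*g/(5*(g + 1/g)))
-r(v(7)) = -1*(-184) = 184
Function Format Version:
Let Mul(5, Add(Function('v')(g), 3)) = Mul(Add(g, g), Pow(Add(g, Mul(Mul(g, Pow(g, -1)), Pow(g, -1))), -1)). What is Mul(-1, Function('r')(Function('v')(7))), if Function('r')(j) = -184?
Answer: 184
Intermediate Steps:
Function('v')(g) = Add(-3, Mul(Rational(2, 5), g, Pow(Add(g, Pow(g, -1)), -1))) (Function('v')(g) = Add(-3, Mul(Rational(1, 5), Mul(Add(g, g), Pow(Add(g, Mul(Mul(g, Pow(g, -1)), Pow(g, -1))), -1)))) = Add(-3, Mul(Rational(1, 5), Mul(Mul(2, g), Pow(Add(g, Mul(1, Pow(g, -1))), -1)))) = Add(-3, Mul(Rational(1, 5), Mul(Mul(2, g), Pow(Add(g, Pow(g, -1)), -1)))) = Add(-3, Mul(Rational(1, 5), Mul(2, g, Pow(Add(g, Pow(g, -1)), -1)))) = Add(-3, Mul(Rational(2, 5), g, Pow(Add(g, Pow(g, -1)), -1))))
Mul(-1, Function('r')(Function('v')(7))) = Mul(-1, -184) = 184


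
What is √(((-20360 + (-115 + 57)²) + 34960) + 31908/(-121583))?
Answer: 4*√16596726199977/121583 ≈ 134.03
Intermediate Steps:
√(((-20360 + (-115 + 57)²) + 34960) + 31908/(-121583)) = √(((-20360 + (-58)²) + 34960) + 31908*(-1/121583)) = √(((-20360 + 3364) + 34960) - 31908/121583) = √((-16996 + 34960) - 31908/121583) = √(17964 - 31908/121583) = √(2184085104/121583) = 4*√16596726199977/121583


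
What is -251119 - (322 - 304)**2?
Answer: -251443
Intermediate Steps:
-251119 - (322 - 304)**2 = -251119 - 1*18**2 = -251119 - 1*324 = -251119 - 324 = -251443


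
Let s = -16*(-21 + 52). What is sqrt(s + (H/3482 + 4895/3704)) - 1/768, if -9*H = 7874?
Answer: -1/768 + I*sqrt(46309015313620174)/9672996 ≈ -0.0013021 + 22.247*I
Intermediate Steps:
H = -7874/9 (H = -1/9*7874 = -7874/9 ≈ -874.89)
s = -496 (s = -16*31 = -496)
sqrt(s + (H/3482 + 4895/3704)) - 1/768 = sqrt(-496 + (-7874/9/3482 + 4895/3704)) - 1/768 = sqrt(-496 + (-7874/9*1/3482 + 4895*(1/3704))) - 1*1/768 = sqrt(-496 + (-3937/15669 + 4895/3704)) - 1/768 = sqrt(-496 + 62117107/58037976) - 1/768 = sqrt(-28724718989/58037976) - 1/768 = I*sqrt(46309015313620174)/9672996 - 1/768 = -1/768 + I*sqrt(46309015313620174)/9672996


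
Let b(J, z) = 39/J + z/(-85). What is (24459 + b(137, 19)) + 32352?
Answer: 661564807/11645 ≈ 56811.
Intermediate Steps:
b(J, z) = 39/J - z/85 (b(J, z) = 39/J + z*(-1/85) = 39/J - z/85)
(24459 + b(137, 19)) + 32352 = (24459 + (39/137 - 1/85*19)) + 32352 = (24459 + (39*(1/137) - 19/85)) + 32352 = (24459 + (39/137 - 19/85)) + 32352 = (24459 + 712/11645) + 32352 = 284825767/11645 + 32352 = 661564807/11645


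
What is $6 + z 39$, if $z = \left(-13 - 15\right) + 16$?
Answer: $-462$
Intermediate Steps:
$z = -12$ ($z = -28 + 16 = -12$)
$6 + z 39 = 6 - 468 = -462$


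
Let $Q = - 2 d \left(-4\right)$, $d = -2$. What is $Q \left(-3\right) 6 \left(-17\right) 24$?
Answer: $-117504$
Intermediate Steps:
$Q = -16$ ($Q = \left(-2\right) \left(-2\right) \left(-4\right) = 4 \left(-4\right) = -16$)
$Q \left(-3\right) 6 \left(-17\right) 24 = \left(-16\right) \left(-3\right) 6 \left(-17\right) 24 = 48 \cdot 6 \left(-17\right) 24 = 288 \left(-17\right) 24 = \left(-4896\right) 24 = -117504$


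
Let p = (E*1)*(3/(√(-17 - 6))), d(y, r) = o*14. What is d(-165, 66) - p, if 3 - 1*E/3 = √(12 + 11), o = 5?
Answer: 70 - 9*I + 27*I*√23/23 ≈ 70.0 - 3.3701*I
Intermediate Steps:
d(y, r) = 70 (d(y, r) = 5*14 = 70)
E = 9 - 3*√23 (E = 9 - 3*√(12 + 11) = 9 - 3*√23 ≈ -5.3875)
p = -3*I*√23*(9 - 3*√23)/23 (p = ((9 - 3*√23)*1)*(3/(√(-17 - 6))) = (9 - 3*√23)*(3/(√(-23))) = (9 - 3*√23)*(3/((I*√23))) = (9 - 3*√23)*(3*(-I*√23/23)) = (9 - 3*√23)*(-3*I*√23/23) = -3*I*√23*(9 - 3*√23)/23 ≈ 3.3701*I)
d(-165, 66) - p = 70 - I*(9 - 27*√23/23)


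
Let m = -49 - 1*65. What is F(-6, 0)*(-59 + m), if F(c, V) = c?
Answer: 1038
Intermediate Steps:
m = -114 (m = -49 - 65 = -114)
F(-6, 0)*(-59 + m) = -6*(-59 - 114) = -6*(-173) = 1038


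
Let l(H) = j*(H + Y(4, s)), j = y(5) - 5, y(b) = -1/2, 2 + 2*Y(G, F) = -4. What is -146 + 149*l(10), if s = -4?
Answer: -11765/2 ≈ -5882.5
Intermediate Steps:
Y(G, F) = -3 (Y(G, F) = -1 + (1/2)*(-4) = -1 - 2 = -3)
y(b) = -1/2 (y(b) = -1*1/2 = -1/2)
j = -11/2 (j = -1/2 - 5 = -11/2 ≈ -5.5000)
l(H) = 33/2 - 11*H/2 (l(H) = -11*(H - 3)/2 = -11*(-3 + H)/2 = 33/2 - 11*H/2)
-146 + 149*l(10) = -146 + 149*(33/2 - 11/2*10) = -146 + 149*(33/2 - 55) = -146 + 149*(-77/2) = -146 - 11473/2 = -11765/2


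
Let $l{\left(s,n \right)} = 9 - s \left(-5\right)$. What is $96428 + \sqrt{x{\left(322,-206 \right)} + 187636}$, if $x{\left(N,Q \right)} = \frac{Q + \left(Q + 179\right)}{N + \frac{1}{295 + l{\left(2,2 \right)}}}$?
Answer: $96428 + \frac{\sqrt{1918201037414658}}{101109} \approx 96861.0$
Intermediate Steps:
$l{\left(s,n \right)} = 9 + 5 s$ ($l{\left(s,n \right)} = 9 - - 5 s = 9 + 5 s$)
$x{\left(N,Q \right)} = \frac{179 + 2 Q}{\frac{1}{314} + N}$ ($x{\left(N,Q \right)} = \frac{Q + \left(Q + 179\right)}{N + \frac{1}{295 + \left(9 + 5 \cdot 2\right)}} = \frac{Q + \left(179 + Q\right)}{N + \frac{1}{295 + \left(9 + 10\right)}} = \frac{179 + 2 Q}{N + \frac{1}{295 + 19}} = \frac{179 + 2 Q}{N + \frac{1}{314}} = \frac{179 + 2 Q}{\frac{1}{314} + N}$)
$96428 + \sqrt{x{\left(322,-206 \right)} + 187636} = 96428 + \sqrt{\frac{314 \left(179 + 2 \left(-206\right)\right)}{1 + 314 \cdot 322} + 187636} = 96428 + \sqrt{\frac{314 \left(179 - 412\right)}{1 + 101108} + 187636} = 96428 + \sqrt{314 \cdot \frac{1}{101109} \left(-233\right) + 187636} = 96428 + \sqrt{- \frac{73162}{101109} + 187636} = 96428 + \sqrt{\frac{18971615162}{101109}} = 96428 + \frac{\sqrt{1918201037414658}}{101109}$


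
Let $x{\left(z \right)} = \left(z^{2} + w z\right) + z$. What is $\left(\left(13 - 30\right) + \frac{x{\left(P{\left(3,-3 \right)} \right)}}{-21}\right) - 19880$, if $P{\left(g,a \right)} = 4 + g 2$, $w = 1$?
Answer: $- \frac{139319}{7} \approx -19903.0$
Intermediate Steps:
$P{\left(g,a \right)} = 4 + 2 g$
$x{\left(z \right)} = z^{2} + 2 z$ ($x{\left(z \right)} = \left(z^{2} + 1 z\right) + z = \left(z^{2} + z\right) + z = \left(z + z^{2}\right) + z = z^{2} + 2 z$)
$\left(\left(13 - 30\right) + \frac{x{\left(P{\left(3,-3 \right)} \right)}}{-21}\right) - 19880 = \left(\left(13 - 30\right) + \frac{\left(4 + 2 \cdot 3\right) \left(2 + \left(4 + 2 \cdot 3\right)\right)}{-21}\right) - 19880 = \left(-17 + \left(4 + 6\right) \left(2 + \left(4 + 6\right)\right) \left(- \frac{1}{21}\right)\right) - 19880 = \left(-17 + 10 \left(2 + 10\right) \left(- \frac{1}{21}\right)\right) - 19880 = \left(-17 + 10 \cdot 12 \left(- \frac{1}{21}\right)\right) - 19880 = \left(-17 + 120 \left(- \frac{1}{21}\right)\right) - 19880 = \left(-17 - \frac{40}{7}\right) - 19880 = - \frac{159}{7} - 19880 = - \frac{139319}{7}$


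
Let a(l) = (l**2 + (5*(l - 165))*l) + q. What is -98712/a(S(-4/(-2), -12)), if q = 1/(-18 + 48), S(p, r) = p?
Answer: 2961360/48779 ≈ 60.710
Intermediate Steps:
q = 1/30 ≈ 0.033333
a(l) = 1/30 + l**2 + l*(-825 + 5*l) (a(l) = (l**2 + (5*(l - 165))*l) + 1/30 = (l**2 + (5*(-165 + l))*l) + 1/30 = (l**2 + (-825 + 5*l)*l) + 1/30 = (l**2 + l*(-825 + 5*l)) + 1/30 = 1/30 + l**2 + l*(-825 + 5*l))
-98712/a(S(-4/(-2), -12)) = -98712/(1/30 - (-3300)/(-2) + 6*(-4/(-2))**2) = -98712/(1/30 - (-3300)*(-1)/2 + 6*(-4*(-1/2))**2) = -98712/(1/30 - 825*2 + 6*2**2) = -98712/(1/30 - 1650 + 6*4) = -98712/(1/30 - 1650 + 24) = -98712/(-48779/30) = -98712*(-30/48779) = 2961360/48779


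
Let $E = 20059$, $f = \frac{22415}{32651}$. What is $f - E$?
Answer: $- \frac{654923994}{32651} \approx -20058.0$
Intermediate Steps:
$f = \frac{22415}{32651}$ ($f = 22415 \cdot \frac{1}{32651} = \frac{22415}{32651} \approx 0.6865$)
$f - E = \frac{22415}{32651} - 20059 = - \frac{654923994}{32651}$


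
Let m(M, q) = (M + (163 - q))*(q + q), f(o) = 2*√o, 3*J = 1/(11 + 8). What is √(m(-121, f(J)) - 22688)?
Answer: 2*√(-18428442 + 2394*√57)/57 ≈ 150.55*I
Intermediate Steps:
J = 1/57 (J = 1/(3*(11 + 8)) = (⅓)/19 = (⅓)*(1/19) = 1/57 ≈ 0.017544)
m(M, q) = 2*q*(163 + M - q) (m(M, q) = (163 + M - q)*(2*q) = 2*q*(163 + M - q))
√(m(-121, f(J)) - 22688) = √(2*(2*√(1/57))*(163 - 121 - 2*√(1/57)) - 22688) = √(2*(2*(√57/57))*(163 - 121 - 2*√57/57) - 22688) = √(2*(2*√57/57)*(163 - 121 - 2*√57/57) - 22688) = √(2*(2*√57/57)*(42 - 2*√57/57) - 22688) = √(4*√57*(42 - 2*√57/57)/57 - 22688) = √(-22688 + 4*√57*(42 - 2*√57/57)/57)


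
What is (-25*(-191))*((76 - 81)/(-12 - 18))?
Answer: 4775/6 ≈ 795.83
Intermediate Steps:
(-25*(-191))*((76 - 81)/(-12 - 18)) = 4775*(-5/(-30)) = 4775*(-5*(-1/30)) = 4775*(1/6) = 4775/6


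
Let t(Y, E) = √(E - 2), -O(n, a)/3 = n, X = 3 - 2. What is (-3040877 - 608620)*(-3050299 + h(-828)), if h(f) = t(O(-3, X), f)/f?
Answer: 11132057049603 + 1216499*I*√830/276 ≈ 1.1132e+13 + 1.2698e+5*I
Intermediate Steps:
X = 1
O(n, a) = -3*n
t(Y, E) = √(-2 + E)
h(f) = √(-2 + f)/f
(-3040877 - 608620)*(-3050299 + h(-828)) = (-3040877 - 608620)*(-3050299 + √(-2 - 828)/(-828)) = -3649497*(-3050299 - I*√830/828) = 11132057049603 + 1216499*I*√830/276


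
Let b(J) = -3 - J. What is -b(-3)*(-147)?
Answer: 0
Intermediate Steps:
-b(-3)*(-147) = -(-3 - 1*(-3))*(-147) = -(-3 + 3)*(-147) = -0*(-147) = -1*0 = 0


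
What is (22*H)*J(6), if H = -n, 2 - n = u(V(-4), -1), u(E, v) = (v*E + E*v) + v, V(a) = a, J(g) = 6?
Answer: 660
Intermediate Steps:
u(E, v) = v + 2*E*v (u(E, v) = (E*v + E*v) + v = 2*E*v + v = v + 2*E*v)
n = -5 (n = 2 - (-1)*(1 + 2*(-4)) = 2 - (-1)*(1 - 8) = 2 - (-1)*(-7) = 2 - 1*7 = 2 - 7 = -5)
H = 5 (H = -1*(-5) = 5)
(22*H)*J(6) = (22*5)*6 = 110*6 = 660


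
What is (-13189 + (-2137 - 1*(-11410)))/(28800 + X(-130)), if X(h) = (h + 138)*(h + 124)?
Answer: -979/7188 ≈ -0.13620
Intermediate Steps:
X(h) = (124 + h)*(138 + h) (X(h) = (138 + h)*(124 + h) = (124 + h)*(138 + h))
(-13189 + (-2137 - 1*(-11410)))/(28800 + X(-130)) = (-13189 + (-2137 - 1*(-11410)))/(28800 + (17112 + (-130)² + 262*(-130))) = (-13189 + (-2137 + 11410))/(28800 + (17112 + 16900 - 34060)) = (-13189 + 9273)/(28800 - 48) = -3916/28752 = -3916*1/28752 = -979/7188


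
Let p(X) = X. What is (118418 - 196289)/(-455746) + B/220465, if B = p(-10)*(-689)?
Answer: 4061583991/20095208378 ≈ 0.20212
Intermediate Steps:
B = 6890 (B = -10*(-689) = 6890)
(118418 - 196289)/(-455746) + B/220465 = (118418 - 196289)/(-455746) + 6890/220465 = -77871*(-1/455746) + 6890*(1/220465) = 77871/455746 + 1378/44093 = 4061583991/20095208378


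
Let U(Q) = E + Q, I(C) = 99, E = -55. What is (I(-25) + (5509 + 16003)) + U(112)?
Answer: 21668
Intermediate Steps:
U(Q) = -55 + Q
(I(-25) + (5509 + 16003)) + U(112) = (99 + (5509 + 16003)) + (-55 + 112) = (99 + 21512) + 57 = 21611 + 57 = 21668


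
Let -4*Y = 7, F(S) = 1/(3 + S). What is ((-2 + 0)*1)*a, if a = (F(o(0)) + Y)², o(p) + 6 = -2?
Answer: -1521/200 ≈ -7.6050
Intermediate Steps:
o(p) = -8 (o(p) = -6 - 2 = -8)
Y = -7/4 (Y = -¼*7 = -7/4 ≈ -1.7500)
a = 1521/400 (a = (1/(3 - 8) - 7/4)² = (1/(-5) - 7/4)² = (-⅕ - 7/4)² = (-39/20)² = 1521/400 ≈ 3.8025)
((-2 + 0)*1)*a = ((-2 + 0)*1)*(1521/400) = -2*1*(1521/400) = -2*1521/400 = -1521/200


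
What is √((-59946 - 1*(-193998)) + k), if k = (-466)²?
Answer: 2*√87802 ≈ 592.63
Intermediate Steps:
k = 217156
√((-59946 - 1*(-193998)) + k) = √((-59946 - 1*(-193998)) + 217156) = √((-59946 + 193998) + 217156) = √(134052 + 217156) = √351208 = 2*√87802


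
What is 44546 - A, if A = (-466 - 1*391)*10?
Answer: 53116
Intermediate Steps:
A = -8570 (A = (-466 - 391)*10 = -857*10 = -8570)
44546 - A = 44546 - 1*(-8570) = 44546 + 8570 = 53116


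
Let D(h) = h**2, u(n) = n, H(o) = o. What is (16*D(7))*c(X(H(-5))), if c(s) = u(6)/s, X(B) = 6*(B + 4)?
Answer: -784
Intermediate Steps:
X(B) = 24 + 6*B (X(B) = 6*(4 + B) = 24 + 6*B)
c(s) = 6/s
(16*D(7))*c(X(H(-5))) = (16*7**2)*(6/(24 + 6*(-5))) = (16*49)*(6/(24 - 30)) = 784*(6/(-6)) = 784*(6*(-1/6)) = 784*(-1) = -784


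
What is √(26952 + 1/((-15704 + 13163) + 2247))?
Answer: √47543322/42 ≈ 164.17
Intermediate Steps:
√(26952 + 1/((-15704 + 13163) + 2247)) = √(26952 + 1/(-2541 + 2247)) = √(26952 + 1/(-294)) = √(26952 - 1/294) = √(7923887/294) = √47543322/42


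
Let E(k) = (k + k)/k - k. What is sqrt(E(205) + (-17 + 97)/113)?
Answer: I*sqrt(2583067)/113 ≈ 14.223*I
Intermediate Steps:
E(k) = 2 - k (E(k) = (2*k)/k - k = 2 - k)
sqrt(E(205) + (-17 + 97)/113) = sqrt((2 - 1*205) + (-17 + 97)/113) = sqrt((2 - 205) + (1/113)*80) = sqrt(-203 + 80/113) = sqrt(-22859/113) = I*sqrt(2583067)/113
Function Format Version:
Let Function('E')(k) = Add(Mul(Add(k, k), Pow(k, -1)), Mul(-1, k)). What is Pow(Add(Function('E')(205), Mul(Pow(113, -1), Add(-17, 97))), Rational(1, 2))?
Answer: Mul(Rational(1, 113), I, Pow(2583067, Rational(1, 2))) ≈ Mul(14.223, I)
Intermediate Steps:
Function('E')(k) = Add(2, Mul(-1, k)) (Function('E')(k) = Add(Mul(Mul(2, k), Pow(k, -1)), Mul(-1, k)) = Add(2, Mul(-1, k)))
Pow(Add(Function('E')(205), Mul(Pow(113, -1), Add(-17, 97))), Rational(1, 2)) = Pow(Add(Add(2, Mul(-1, 205)), Mul(Pow(113, -1), Add(-17, 97))), Rational(1, 2)) = Pow(Add(Add(2, -205), Mul(Rational(1, 113), 80)), Rational(1, 2)) = Pow(Add(-203, Rational(80, 113)), Rational(1, 2)) = Pow(Rational(-22859, 113), Rational(1, 2)) = Mul(Rational(1, 113), I, Pow(2583067, Rational(1, 2)))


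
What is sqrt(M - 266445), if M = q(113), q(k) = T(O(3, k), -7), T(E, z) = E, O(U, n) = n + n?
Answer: I*sqrt(266219) ≈ 515.96*I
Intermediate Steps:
O(U, n) = 2*n
q(k) = 2*k
M = 226 (M = 2*113 = 226)
sqrt(M - 266445) = sqrt(226 - 266445) = sqrt(-266219) = I*sqrt(266219)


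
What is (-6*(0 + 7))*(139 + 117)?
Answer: -10752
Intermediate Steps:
(-6*(0 + 7))*(139 + 117) = -6*7*256 = -42*256 = -10752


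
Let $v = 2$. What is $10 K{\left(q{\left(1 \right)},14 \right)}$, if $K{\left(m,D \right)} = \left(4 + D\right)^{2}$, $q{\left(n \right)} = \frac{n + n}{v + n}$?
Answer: $3240$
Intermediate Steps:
$q{\left(n \right)} = \frac{2 n}{2 + n}$ ($q{\left(n \right)} = \frac{n + n}{2 + n} = \frac{2 n}{2 + n}$)
$10 K{\left(q{\left(1 \right)},14 \right)} = 10 \left(4 + 14\right)^{2} = 10 \cdot 18^{2} = 10 \cdot 324 = 3240$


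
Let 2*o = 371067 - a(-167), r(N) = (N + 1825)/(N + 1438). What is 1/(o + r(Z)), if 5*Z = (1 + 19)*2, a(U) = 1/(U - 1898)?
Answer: 995330/184668320511 ≈ 5.3898e-6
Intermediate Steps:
a(U) = 1/(-1898 + U)
Z = 8 (Z = ((1 + 19)*2)/5 = (20*2)/5 = (⅕)*40 = 8)
r(N) = (1825 + N)/(1438 + N)
o = 383126678/2065 (o = (371067 - 1/(-1898 - 167))/2 = (371067 - 1/(-2065))/2 = (371067 - 1*(-1/2065))/2 = (371067 + 1/2065)/2 = (½)*(766253356/2065) = 383126678/2065 ≈ 1.8553e+5)
1/(o + r(Z)) = 1/(383126678/2065 + (1825 + 8)/(1438 + 8)) = 1/(383126678/2065 + 1833/1446) = 1/(383126678/2065 + (1/1446)*1833) = 1/(383126678/2065 + 611/482) = 1/(184668320511/995330) = 995330/184668320511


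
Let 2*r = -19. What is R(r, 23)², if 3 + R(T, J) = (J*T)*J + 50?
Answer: 99141849/4 ≈ 2.4785e+7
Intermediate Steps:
r = -19/2 (r = (½)*(-19) = -19/2 ≈ -9.5000)
R(T, J) = 47 + T*J² (R(T, J) = -3 + ((J*T)*J + 50) = -3 + (T*J² + 50) = -3 + (50 + T*J²) = 47 + T*J²)
R(r, 23)² = (47 - 19/2*23²)² = (47 - 19/2*529)² = (47 - 10051/2)² = (-9957/2)² = 99141849/4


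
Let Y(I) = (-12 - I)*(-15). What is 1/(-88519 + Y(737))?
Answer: -1/77284 ≈ -1.2939e-5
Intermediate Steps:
Y(I) = 180 + 15*I
1/(-88519 + Y(737)) = 1/(-88519 + (180 + 15*737)) = 1/(-88519 + (180 + 11055)) = 1/(-88519 + 11235) = 1/(-77284) = -1/77284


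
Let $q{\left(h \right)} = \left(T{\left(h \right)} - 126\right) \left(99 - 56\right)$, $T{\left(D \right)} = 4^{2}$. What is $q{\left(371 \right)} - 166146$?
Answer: $-170876$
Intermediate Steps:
$T{\left(D \right)} = 16$
$q{\left(h \right)} = -4730$ ($q{\left(h \right)} = \left(16 - 126\right) \left(99 - 56\right) = \left(-110\right) 43 = -4730$)
$q{\left(371 \right)} - 166146 = -4730 - 166146 = -170876$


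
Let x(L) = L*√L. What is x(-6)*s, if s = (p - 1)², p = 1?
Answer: 0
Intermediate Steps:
x(L) = L^(3/2)
s = 0 (s = (1 - 1)² = 0² = 0)
x(-6)*s = (-6)^(3/2)*0 = -6*I*√6*0 = 0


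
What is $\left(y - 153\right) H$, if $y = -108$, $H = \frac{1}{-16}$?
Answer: $\frac{261}{16} \approx 16.313$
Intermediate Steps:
$H = - \frac{1}{16} \approx -0.0625$
$\left(y - 153\right) H = \left(-108 - 153\right) \left(- \frac{1}{16}\right) = \left(-261\right) \left(- \frac{1}{16}\right) = \frac{261}{16}$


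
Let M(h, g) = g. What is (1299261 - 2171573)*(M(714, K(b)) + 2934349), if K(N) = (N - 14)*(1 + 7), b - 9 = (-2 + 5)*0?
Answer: -2559632952408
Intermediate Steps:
b = 9 (b = 9 + (-2 + 5)*0 = 9 + 3*0 = 9 + 0 = 9)
K(N) = -112 + 8*N (K(N) = (-14 + N)*8 = -112 + 8*N)
(1299261 - 2171573)*(M(714, K(b)) + 2934349) = (1299261 - 2171573)*((-112 + 8*9) + 2934349) = -872312*((-112 + 72) + 2934349) = -872312*(-40 + 2934349) = -872312*2934309 = -2559632952408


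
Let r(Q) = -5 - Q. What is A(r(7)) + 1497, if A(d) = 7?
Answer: 1504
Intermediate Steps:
A(r(7)) + 1497 = 7 + 1497 = 1504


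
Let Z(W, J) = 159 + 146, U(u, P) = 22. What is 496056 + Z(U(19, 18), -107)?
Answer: 496361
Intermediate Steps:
Z(W, J) = 305
496056 + Z(U(19, 18), -107) = 496056 + 305 = 496361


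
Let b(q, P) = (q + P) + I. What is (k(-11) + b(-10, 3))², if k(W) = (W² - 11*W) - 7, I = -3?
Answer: 50625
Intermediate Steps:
k(W) = -7 + W² - 11*W
b(q, P) = -3 + P + q (b(q, P) = (q + P) - 3 = (P + q) - 3 = -3 + P + q)
(k(-11) + b(-10, 3))² = ((-7 + (-11)² - 11*(-11)) + (-3 + 3 - 10))² = ((-7 + 121 + 121) - 10)² = (235 - 10)² = 225² = 50625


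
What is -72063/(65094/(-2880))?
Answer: 34590240/10849 ≈ 3188.3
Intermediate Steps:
-72063/(65094/(-2880)) = -72063/(65094*(-1/2880)) = -72063/(-10849/480) = -72063*(-480/10849) = 34590240/10849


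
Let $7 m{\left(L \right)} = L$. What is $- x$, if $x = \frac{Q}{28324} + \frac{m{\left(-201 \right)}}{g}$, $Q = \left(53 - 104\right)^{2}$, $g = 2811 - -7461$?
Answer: $- \frac{15110765}{169717408} \approx -0.089035$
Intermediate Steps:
$m{\left(L \right)} = \frac{L}{7}$
$g = 10272$ ($g = 2811 + 7461 = 10272$)
$Q = 2601$ ($Q = \left(-51\right)^{2} = 2601$)
$x = \frac{15110765}{169717408}$ ($x = \frac{2601}{28324} + \frac{\frac{1}{7} \left(-201\right)}{10272} = 2601 \cdot \frac{1}{28324} - \frac{67}{23968} = \frac{2601}{28324} - \frac{67}{23968} = \frac{15110765}{169717408} \approx 0.089035$)
$- x = \left(-1\right) \frac{15110765}{169717408} = - \frac{15110765}{169717408}$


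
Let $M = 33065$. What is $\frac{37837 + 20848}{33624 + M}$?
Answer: $\frac{58685}{66689} \approx 0.87998$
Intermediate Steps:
$\frac{37837 + 20848}{33624 + M} = \frac{37837 + 20848}{33624 + 33065} = \frac{58685}{66689}$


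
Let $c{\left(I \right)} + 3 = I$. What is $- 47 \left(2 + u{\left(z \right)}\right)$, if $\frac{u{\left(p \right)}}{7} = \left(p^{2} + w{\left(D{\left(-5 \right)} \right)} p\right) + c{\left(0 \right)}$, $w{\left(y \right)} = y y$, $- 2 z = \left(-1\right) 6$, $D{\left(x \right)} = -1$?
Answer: $-3055$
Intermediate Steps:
$z = 3$ ($z = - \frac{\left(-1\right) 6}{2} = \left(- \frac{1}{2}\right) \left(-6\right) = 3$)
$c{\left(I \right)} = -3 + I$
$w{\left(y \right)} = y^{2}$
$u{\left(p \right)} = -21 + 7 p + 7 p^{2}$ ($u{\left(p \right)} = 7 \left(\left(p^{2} + \left(-1\right)^{2} p\right) + \left(-3 + 0\right)\right) = 7 \left(\left(p^{2} + 1 p\right) - 3\right) = 7 \left(\left(p^{2} + p\right) - 3\right) = 7 \left(\left(p + p^{2}\right) - 3\right) = 7 \left(-3 + p + p^{2}\right) = -21 + 7 p + 7 p^{2}$)
$- 47 \left(2 + u{\left(z \right)}\right) = - 47 \left(2 + \left(-21 + 7 \cdot 3 + 7 \cdot 3^{2}\right)\right) = - 47 \left(2 + \left(-21 + 21 + 7 \cdot 9\right)\right) = - 47 \left(2 + \left(-21 + 21 + 63\right)\right) = - 47 \left(2 + 63\right) = \left(-47\right) 65 = -3055$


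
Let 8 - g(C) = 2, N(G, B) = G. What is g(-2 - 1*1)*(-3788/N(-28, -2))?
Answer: 5682/7 ≈ 811.71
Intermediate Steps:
g(C) = 6 (g(C) = 8 - 1*2 = 8 - 2 = 6)
g(-2 - 1*1)*(-3788/N(-28, -2)) = 6*(-3788/(-28)) = 6*(-3788*(-1/28)) = 6*(947/7) = 5682/7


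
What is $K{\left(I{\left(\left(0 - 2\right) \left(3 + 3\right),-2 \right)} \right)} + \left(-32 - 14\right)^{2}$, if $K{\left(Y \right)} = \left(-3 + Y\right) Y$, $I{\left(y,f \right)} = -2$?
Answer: $2126$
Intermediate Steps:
$K{\left(Y \right)} = Y \left(-3 + Y\right)$
$K{\left(I{\left(\left(0 - 2\right) \left(3 + 3\right),-2 \right)} \right)} + \left(-32 - 14\right)^{2} = - 2 \left(-3 - 2\right) + \left(-32 - 14\right)^{2} = \left(-2\right) \left(-5\right) + \left(-46\right)^{2} = 10 + 2116 = 2126$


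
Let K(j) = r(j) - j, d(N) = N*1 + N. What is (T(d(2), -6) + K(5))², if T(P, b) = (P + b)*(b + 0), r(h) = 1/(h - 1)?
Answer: 841/16 ≈ 52.563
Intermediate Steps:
r(h) = 1/(-1 + h)
d(N) = 2*N (d(N) = N + N = 2*N)
T(P, b) = b*(P + b) (T(P, b) = (P + b)*b = b*(P + b))
K(j) = 1/(-1 + j) - j
(T(d(2), -6) + K(5))² = (-6*(2*2 - 6) + (1 - 1*5*(-1 + 5))/(-1 + 5))² = (-6*(4 - 6) + (1 - 1*5*4)/4)² = (-6*(-2) + (1 - 20)/4)² = (12 + (¼)*(-19))² = (12 - 19/4)² = (29/4)² = 841/16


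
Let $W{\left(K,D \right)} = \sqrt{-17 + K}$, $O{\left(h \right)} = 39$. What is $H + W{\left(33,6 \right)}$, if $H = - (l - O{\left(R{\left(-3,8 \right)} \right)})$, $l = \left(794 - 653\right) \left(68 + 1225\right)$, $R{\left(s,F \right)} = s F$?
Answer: $-182270$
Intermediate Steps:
$R{\left(s,F \right)} = F s$
$l = 182313$ ($l = 141 \cdot 1293 = 182313$)
$H = -182274$ ($H = - (182313 - 39) = \left(-1\right) 182274 = -182274$)
$H + W{\left(33,6 \right)} = -182274 + \sqrt{-17 + 33} = -182274 + \sqrt{16} = -182274 + 4 = -182270$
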